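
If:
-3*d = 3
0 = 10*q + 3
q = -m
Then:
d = -1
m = 3/10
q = -3/10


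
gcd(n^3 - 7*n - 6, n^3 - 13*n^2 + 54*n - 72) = n - 3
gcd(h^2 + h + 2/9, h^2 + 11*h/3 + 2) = h + 2/3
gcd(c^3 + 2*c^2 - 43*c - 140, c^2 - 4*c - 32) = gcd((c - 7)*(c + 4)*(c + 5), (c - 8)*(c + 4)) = c + 4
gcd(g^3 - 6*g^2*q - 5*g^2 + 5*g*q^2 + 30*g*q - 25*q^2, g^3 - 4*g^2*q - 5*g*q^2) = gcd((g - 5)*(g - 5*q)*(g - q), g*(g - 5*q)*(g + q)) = -g + 5*q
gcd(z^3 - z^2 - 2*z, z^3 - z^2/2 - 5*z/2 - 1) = z^2 - z - 2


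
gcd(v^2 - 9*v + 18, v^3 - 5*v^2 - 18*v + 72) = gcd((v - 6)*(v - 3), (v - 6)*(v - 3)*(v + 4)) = v^2 - 9*v + 18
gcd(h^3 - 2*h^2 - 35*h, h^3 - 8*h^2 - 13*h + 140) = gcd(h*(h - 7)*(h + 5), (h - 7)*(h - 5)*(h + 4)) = h - 7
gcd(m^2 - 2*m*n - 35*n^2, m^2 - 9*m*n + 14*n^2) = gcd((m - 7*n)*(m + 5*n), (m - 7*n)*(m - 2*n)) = m - 7*n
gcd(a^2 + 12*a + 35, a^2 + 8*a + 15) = a + 5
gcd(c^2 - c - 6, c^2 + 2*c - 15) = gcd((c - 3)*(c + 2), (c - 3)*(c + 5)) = c - 3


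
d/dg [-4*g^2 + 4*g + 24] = 4 - 8*g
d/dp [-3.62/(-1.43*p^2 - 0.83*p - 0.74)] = (-10.3532*p - 3.0046)/(1.43*p^2 + 0.83*p + 0.74)^2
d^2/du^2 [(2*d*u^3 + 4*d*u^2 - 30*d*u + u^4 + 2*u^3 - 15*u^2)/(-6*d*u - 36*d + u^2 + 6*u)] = 2*(-4*u*(-3*d + u + 3)^2*(2*d*u^2 + 4*d*u - 30*d + u^3 + 2*u^2 - 15*u) + (6*d*u + 36*d - u^2 - 6*u)^2*(-6*d*u - 4*d - 6*u^2 - 6*u + 15) + (6*d*u + 36*d - u^2 - 6*u)*(-2*d*u^3 - 4*d*u^2 + 30*d*u - u^4 - 2*u^3 + 15*u^2 - 4*(-3*d + u + 3)*(3*d*u^2 + 4*d*u - 15*d + 2*u^3 + 3*u^2 - 15*u)))/(6*d*u + 36*d - u^2 - 6*u)^3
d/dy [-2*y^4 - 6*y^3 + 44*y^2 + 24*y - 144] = -8*y^3 - 18*y^2 + 88*y + 24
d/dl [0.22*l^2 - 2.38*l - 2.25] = 0.44*l - 2.38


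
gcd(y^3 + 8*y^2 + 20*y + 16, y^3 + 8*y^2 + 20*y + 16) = y^3 + 8*y^2 + 20*y + 16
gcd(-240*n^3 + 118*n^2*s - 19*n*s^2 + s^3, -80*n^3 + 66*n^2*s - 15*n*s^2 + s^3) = 40*n^2 - 13*n*s + s^2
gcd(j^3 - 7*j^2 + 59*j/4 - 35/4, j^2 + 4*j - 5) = j - 1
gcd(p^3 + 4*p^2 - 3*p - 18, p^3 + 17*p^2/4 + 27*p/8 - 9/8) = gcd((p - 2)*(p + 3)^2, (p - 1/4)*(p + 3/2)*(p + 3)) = p + 3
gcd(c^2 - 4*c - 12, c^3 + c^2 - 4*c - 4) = c + 2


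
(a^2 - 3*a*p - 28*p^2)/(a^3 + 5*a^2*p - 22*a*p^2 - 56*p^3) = (a^2 - 3*a*p - 28*p^2)/(a^3 + 5*a^2*p - 22*a*p^2 - 56*p^3)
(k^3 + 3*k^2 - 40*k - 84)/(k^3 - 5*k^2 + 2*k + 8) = (k^3 + 3*k^2 - 40*k - 84)/(k^3 - 5*k^2 + 2*k + 8)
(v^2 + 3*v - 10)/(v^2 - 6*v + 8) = (v + 5)/(v - 4)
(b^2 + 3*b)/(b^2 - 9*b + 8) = b*(b + 3)/(b^2 - 9*b + 8)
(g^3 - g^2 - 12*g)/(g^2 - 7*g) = (g^2 - g - 12)/(g - 7)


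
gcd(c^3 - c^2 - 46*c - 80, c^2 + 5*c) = c + 5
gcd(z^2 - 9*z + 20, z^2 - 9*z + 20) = z^2 - 9*z + 20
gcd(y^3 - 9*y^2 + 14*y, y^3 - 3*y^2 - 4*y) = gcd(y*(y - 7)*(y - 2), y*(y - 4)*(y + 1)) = y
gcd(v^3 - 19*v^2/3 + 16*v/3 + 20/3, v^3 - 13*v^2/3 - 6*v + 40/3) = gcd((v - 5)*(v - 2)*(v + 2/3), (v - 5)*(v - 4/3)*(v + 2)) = v - 5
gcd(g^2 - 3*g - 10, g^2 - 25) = g - 5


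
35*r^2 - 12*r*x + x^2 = (-7*r + x)*(-5*r + x)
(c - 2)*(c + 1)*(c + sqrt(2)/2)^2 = c^4 - c^3 + sqrt(2)*c^3 - 3*c^2/2 - sqrt(2)*c^2 - 2*sqrt(2)*c - c/2 - 1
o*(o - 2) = o^2 - 2*o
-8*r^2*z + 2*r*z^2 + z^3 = z*(-2*r + z)*(4*r + z)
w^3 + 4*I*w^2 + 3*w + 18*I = (w - 2*I)*(w + 3*I)^2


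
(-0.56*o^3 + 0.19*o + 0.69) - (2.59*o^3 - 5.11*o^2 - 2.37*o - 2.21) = -3.15*o^3 + 5.11*o^2 + 2.56*o + 2.9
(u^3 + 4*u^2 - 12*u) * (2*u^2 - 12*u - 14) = 2*u^5 - 4*u^4 - 86*u^3 + 88*u^2 + 168*u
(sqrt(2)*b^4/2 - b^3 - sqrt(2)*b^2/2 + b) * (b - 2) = sqrt(2)*b^5/2 - sqrt(2)*b^4 - b^4 - sqrt(2)*b^3/2 + 2*b^3 + b^2 + sqrt(2)*b^2 - 2*b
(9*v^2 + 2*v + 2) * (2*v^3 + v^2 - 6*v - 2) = 18*v^5 + 13*v^4 - 48*v^3 - 28*v^2 - 16*v - 4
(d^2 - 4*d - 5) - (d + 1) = d^2 - 5*d - 6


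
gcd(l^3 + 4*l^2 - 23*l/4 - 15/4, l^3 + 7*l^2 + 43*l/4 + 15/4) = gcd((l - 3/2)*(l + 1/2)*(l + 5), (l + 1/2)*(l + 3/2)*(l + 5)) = l^2 + 11*l/2 + 5/2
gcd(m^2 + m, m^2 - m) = m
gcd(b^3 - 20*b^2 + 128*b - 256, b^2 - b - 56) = b - 8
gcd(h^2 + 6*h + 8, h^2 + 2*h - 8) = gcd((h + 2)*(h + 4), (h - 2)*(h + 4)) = h + 4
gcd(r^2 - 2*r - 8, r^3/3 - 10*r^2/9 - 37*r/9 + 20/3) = 1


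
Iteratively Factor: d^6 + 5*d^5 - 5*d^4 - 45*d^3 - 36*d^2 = (d + 4)*(d^5 + d^4 - 9*d^3 - 9*d^2) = d*(d + 4)*(d^4 + d^3 - 9*d^2 - 9*d) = d^2*(d + 4)*(d^3 + d^2 - 9*d - 9) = d^2*(d + 1)*(d + 4)*(d^2 - 9) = d^2*(d + 1)*(d + 3)*(d + 4)*(d - 3)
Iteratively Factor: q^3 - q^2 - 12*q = (q - 4)*(q^2 + 3*q) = (q - 4)*(q + 3)*(q)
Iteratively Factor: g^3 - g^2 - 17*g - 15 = (g - 5)*(g^2 + 4*g + 3) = (g - 5)*(g + 3)*(g + 1)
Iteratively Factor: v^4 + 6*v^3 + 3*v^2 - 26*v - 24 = (v + 3)*(v^3 + 3*v^2 - 6*v - 8) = (v - 2)*(v + 3)*(v^2 + 5*v + 4) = (v - 2)*(v + 1)*(v + 3)*(v + 4)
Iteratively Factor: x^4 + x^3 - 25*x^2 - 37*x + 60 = (x - 1)*(x^3 + 2*x^2 - 23*x - 60) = (x - 1)*(x + 3)*(x^2 - x - 20) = (x - 1)*(x + 3)*(x + 4)*(x - 5)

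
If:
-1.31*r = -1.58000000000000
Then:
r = 1.21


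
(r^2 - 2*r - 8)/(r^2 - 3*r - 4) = (r + 2)/(r + 1)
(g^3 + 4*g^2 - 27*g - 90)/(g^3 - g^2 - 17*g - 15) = (g + 6)/(g + 1)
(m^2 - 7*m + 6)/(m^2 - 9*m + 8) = (m - 6)/(m - 8)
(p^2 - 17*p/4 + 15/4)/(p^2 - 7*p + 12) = (p - 5/4)/(p - 4)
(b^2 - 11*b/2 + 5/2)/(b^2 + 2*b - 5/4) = 2*(b - 5)/(2*b + 5)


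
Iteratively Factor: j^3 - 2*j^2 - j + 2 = (j + 1)*(j^2 - 3*j + 2) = (j - 2)*(j + 1)*(j - 1)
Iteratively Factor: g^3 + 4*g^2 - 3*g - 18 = (g + 3)*(g^2 + g - 6) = (g + 3)^2*(g - 2)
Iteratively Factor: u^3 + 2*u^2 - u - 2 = (u + 2)*(u^2 - 1) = (u + 1)*(u + 2)*(u - 1)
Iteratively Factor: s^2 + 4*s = (s)*(s + 4)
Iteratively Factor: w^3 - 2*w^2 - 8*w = (w)*(w^2 - 2*w - 8) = w*(w + 2)*(w - 4)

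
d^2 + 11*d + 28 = (d + 4)*(d + 7)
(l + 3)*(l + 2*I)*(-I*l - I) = -I*l^3 + 2*l^2 - 4*I*l^2 + 8*l - 3*I*l + 6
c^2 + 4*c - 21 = (c - 3)*(c + 7)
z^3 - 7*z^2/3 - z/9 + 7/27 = (z - 7/3)*(z - 1/3)*(z + 1/3)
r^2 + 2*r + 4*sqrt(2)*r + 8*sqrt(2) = (r + 2)*(r + 4*sqrt(2))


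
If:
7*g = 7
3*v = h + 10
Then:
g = 1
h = 3*v - 10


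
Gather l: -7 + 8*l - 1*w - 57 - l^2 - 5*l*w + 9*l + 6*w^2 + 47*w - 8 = -l^2 + l*(17 - 5*w) + 6*w^2 + 46*w - 72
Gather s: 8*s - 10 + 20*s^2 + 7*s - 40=20*s^2 + 15*s - 50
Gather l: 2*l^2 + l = 2*l^2 + l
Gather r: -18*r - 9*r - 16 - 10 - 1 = -27*r - 27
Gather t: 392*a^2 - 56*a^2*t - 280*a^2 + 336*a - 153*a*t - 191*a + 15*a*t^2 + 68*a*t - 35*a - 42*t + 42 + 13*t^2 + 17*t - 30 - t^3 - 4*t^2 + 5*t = 112*a^2 + 110*a - t^3 + t^2*(15*a + 9) + t*(-56*a^2 - 85*a - 20) + 12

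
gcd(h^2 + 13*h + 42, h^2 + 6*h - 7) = h + 7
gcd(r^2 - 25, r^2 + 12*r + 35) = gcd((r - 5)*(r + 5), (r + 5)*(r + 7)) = r + 5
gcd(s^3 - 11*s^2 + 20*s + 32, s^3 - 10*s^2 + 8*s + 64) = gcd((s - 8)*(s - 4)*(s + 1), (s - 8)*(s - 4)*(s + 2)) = s^2 - 12*s + 32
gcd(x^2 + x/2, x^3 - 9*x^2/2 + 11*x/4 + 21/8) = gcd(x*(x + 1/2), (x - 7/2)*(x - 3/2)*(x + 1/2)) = x + 1/2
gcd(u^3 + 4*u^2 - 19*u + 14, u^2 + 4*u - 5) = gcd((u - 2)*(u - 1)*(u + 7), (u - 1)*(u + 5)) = u - 1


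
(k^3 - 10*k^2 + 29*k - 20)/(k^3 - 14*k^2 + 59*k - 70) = (k^2 - 5*k + 4)/(k^2 - 9*k + 14)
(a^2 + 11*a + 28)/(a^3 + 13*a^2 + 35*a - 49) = (a + 4)/(a^2 + 6*a - 7)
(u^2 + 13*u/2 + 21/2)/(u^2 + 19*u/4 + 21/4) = 2*(2*u + 7)/(4*u + 7)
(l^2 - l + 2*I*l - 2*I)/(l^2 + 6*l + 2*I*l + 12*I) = (l - 1)/(l + 6)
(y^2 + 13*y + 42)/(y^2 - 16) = (y^2 + 13*y + 42)/(y^2 - 16)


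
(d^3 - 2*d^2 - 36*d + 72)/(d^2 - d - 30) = (d^2 + 4*d - 12)/(d + 5)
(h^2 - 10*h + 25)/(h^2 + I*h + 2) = (h^2 - 10*h + 25)/(h^2 + I*h + 2)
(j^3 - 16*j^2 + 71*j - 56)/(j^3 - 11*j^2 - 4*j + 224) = (j - 1)/(j + 4)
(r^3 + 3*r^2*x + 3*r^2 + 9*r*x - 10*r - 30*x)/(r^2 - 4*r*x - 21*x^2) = (-r^2 - 3*r + 10)/(-r + 7*x)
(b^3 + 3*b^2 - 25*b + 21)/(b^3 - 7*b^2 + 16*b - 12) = (b^2 + 6*b - 7)/(b^2 - 4*b + 4)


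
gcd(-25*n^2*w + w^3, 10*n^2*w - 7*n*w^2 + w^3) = -5*n*w + w^2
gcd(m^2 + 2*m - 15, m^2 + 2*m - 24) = 1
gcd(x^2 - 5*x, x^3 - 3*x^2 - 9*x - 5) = x - 5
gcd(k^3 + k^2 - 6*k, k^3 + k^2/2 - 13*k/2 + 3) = k^2 + k - 6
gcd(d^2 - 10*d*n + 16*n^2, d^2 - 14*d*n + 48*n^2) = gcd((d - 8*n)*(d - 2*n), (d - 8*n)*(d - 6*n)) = d - 8*n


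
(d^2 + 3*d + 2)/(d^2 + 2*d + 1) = (d + 2)/(d + 1)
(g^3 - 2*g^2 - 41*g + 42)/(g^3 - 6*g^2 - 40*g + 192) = (g^2 - 8*g + 7)/(g^2 - 12*g + 32)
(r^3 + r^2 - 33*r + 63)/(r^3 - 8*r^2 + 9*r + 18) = (r^2 + 4*r - 21)/(r^2 - 5*r - 6)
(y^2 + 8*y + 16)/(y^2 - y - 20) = (y + 4)/(y - 5)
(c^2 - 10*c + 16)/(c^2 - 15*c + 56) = (c - 2)/(c - 7)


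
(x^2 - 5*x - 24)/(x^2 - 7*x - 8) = (x + 3)/(x + 1)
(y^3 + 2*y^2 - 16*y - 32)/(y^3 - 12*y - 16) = (y + 4)/(y + 2)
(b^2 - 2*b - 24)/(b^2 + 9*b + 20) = (b - 6)/(b + 5)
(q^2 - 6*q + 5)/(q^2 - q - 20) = (q - 1)/(q + 4)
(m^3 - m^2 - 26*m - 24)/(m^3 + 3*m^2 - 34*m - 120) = (m + 1)/(m + 5)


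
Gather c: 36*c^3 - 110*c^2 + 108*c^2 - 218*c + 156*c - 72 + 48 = 36*c^3 - 2*c^2 - 62*c - 24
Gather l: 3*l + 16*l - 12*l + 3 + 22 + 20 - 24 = 7*l + 21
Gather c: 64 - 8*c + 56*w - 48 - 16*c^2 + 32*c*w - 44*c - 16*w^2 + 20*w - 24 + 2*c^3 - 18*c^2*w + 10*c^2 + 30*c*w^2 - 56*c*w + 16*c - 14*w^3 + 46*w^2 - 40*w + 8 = 2*c^3 + c^2*(-18*w - 6) + c*(30*w^2 - 24*w - 36) - 14*w^3 + 30*w^2 + 36*w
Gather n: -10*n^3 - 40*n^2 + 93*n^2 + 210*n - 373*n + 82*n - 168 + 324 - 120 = -10*n^3 + 53*n^2 - 81*n + 36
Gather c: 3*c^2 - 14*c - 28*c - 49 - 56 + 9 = 3*c^2 - 42*c - 96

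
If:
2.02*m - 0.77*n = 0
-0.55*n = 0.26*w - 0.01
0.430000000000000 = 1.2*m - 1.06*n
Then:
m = -0.27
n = -0.71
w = 1.55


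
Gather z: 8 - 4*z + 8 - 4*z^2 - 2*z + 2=-4*z^2 - 6*z + 18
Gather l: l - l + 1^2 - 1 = 0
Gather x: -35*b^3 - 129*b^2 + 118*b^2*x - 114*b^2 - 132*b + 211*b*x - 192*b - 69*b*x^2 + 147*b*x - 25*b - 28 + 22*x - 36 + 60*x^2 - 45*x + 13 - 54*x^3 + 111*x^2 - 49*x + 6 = -35*b^3 - 243*b^2 - 349*b - 54*x^3 + x^2*(171 - 69*b) + x*(118*b^2 + 358*b - 72) - 45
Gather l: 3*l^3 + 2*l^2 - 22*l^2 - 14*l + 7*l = 3*l^3 - 20*l^2 - 7*l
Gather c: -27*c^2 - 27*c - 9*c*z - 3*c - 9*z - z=-27*c^2 + c*(-9*z - 30) - 10*z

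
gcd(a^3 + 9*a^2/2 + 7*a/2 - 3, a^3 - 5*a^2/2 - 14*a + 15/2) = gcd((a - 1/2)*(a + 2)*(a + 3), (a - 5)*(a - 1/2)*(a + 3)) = a^2 + 5*a/2 - 3/2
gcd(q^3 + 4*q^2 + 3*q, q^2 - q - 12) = q + 3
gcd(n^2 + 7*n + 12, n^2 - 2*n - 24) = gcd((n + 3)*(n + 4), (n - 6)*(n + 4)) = n + 4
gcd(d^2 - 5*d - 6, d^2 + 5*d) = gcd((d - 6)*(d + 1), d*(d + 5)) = 1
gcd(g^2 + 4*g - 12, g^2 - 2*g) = g - 2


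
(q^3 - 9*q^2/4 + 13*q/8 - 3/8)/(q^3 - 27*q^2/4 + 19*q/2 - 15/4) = (q - 1/2)/(q - 5)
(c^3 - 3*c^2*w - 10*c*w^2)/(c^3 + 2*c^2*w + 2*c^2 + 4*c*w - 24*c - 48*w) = c*(c - 5*w)/(c^2 + 2*c - 24)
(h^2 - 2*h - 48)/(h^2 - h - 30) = (-h^2 + 2*h + 48)/(-h^2 + h + 30)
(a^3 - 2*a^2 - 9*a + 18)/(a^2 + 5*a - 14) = (a^2 - 9)/(a + 7)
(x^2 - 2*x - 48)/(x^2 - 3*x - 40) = (x + 6)/(x + 5)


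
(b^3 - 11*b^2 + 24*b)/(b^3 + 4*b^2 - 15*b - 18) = b*(b - 8)/(b^2 + 7*b + 6)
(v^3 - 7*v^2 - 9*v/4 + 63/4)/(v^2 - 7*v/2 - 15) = (-4*v^3 + 28*v^2 + 9*v - 63)/(2*(-2*v^2 + 7*v + 30))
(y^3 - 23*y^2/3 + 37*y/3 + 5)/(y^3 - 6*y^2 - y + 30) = (y + 1/3)/(y + 2)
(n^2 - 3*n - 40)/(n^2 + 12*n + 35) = (n - 8)/(n + 7)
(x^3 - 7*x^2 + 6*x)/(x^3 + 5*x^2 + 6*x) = (x^2 - 7*x + 6)/(x^2 + 5*x + 6)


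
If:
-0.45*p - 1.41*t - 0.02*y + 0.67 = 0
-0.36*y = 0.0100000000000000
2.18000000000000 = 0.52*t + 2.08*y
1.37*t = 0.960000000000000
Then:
No Solution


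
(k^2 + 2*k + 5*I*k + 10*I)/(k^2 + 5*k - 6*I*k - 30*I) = (k^2 + k*(2 + 5*I) + 10*I)/(k^2 + k*(5 - 6*I) - 30*I)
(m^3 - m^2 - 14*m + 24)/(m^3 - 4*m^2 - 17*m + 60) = (m - 2)/(m - 5)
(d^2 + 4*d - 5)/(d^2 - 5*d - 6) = (-d^2 - 4*d + 5)/(-d^2 + 5*d + 6)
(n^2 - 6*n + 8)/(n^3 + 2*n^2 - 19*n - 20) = (n - 2)/(n^2 + 6*n + 5)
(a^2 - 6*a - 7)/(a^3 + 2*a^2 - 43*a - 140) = (a + 1)/(a^2 + 9*a + 20)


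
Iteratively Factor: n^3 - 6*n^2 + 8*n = (n)*(n^2 - 6*n + 8) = n*(n - 4)*(n - 2)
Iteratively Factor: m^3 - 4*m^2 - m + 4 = (m - 4)*(m^2 - 1) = (m - 4)*(m + 1)*(m - 1)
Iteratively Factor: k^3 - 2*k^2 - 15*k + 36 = (k + 4)*(k^2 - 6*k + 9) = (k - 3)*(k + 4)*(k - 3)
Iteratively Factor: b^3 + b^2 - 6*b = (b - 2)*(b^2 + 3*b) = b*(b - 2)*(b + 3)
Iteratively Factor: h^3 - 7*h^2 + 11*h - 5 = (h - 1)*(h^2 - 6*h + 5) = (h - 5)*(h - 1)*(h - 1)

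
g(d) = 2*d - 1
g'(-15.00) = 2.00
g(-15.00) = -31.00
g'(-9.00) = 2.00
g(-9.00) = -19.00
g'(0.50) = 2.00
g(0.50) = 0.00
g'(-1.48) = 2.00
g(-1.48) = -3.96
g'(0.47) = 2.00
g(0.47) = -0.06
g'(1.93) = 2.00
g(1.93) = 2.86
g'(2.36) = 2.00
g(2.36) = 3.72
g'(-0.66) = 2.00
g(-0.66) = -2.32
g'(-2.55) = 2.00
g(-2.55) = -6.10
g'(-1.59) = 2.00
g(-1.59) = -4.18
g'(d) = 2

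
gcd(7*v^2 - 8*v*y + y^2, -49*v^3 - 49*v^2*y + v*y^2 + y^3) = -7*v + y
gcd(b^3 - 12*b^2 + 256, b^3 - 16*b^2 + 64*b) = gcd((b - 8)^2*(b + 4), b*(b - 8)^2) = b^2 - 16*b + 64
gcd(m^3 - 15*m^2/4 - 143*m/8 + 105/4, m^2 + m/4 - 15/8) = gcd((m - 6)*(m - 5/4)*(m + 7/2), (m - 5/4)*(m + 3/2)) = m - 5/4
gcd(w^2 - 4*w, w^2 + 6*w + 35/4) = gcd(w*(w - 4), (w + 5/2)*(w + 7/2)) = 1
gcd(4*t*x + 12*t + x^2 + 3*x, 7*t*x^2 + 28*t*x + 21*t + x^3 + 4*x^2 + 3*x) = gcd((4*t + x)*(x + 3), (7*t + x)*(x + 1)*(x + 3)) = x + 3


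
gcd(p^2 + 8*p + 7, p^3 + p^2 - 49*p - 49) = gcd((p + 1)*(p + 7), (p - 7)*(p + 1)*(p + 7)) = p^2 + 8*p + 7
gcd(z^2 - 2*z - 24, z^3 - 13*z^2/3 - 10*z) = z - 6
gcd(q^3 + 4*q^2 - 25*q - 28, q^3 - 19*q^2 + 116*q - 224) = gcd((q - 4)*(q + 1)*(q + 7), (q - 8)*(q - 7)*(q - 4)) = q - 4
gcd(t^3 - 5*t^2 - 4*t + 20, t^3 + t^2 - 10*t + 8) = t - 2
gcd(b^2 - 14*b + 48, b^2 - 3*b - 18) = b - 6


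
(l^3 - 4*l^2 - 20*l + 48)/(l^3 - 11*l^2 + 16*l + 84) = (l^2 + 2*l - 8)/(l^2 - 5*l - 14)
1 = 1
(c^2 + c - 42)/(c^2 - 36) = (c + 7)/(c + 6)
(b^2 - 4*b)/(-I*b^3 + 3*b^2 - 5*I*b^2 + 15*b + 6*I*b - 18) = I*b*(b - 4)/(b^3 + b^2*(5 + 3*I) + 3*b*(-2 + 5*I) - 18*I)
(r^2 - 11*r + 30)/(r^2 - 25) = (r - 6)/(r + 5)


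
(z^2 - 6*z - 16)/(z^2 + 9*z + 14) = (z - 8)/(z + 7)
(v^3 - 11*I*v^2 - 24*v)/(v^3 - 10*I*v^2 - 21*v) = (v - 8*I)/(v - 7*I)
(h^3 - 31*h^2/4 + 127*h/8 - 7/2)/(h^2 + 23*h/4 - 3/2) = (h^2 - 15*h/2 + 14)/(h + 6)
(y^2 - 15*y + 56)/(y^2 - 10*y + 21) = (y - 8)/(y - 3)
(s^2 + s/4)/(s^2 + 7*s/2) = (4*s + 1)/(2*(2*s + 7))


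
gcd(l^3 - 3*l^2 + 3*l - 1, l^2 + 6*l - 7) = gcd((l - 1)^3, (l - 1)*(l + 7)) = l - 1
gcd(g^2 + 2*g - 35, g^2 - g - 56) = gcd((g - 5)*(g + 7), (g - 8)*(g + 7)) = g + 7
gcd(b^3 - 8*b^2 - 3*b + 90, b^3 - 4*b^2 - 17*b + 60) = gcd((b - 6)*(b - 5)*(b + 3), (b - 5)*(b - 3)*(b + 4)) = b - 5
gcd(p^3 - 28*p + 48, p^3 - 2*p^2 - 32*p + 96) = p^2 + 2*p - 24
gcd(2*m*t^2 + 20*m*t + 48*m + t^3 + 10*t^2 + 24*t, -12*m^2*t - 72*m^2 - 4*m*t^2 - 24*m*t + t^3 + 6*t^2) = 2*m*t + 12*m + t^2 + 6*t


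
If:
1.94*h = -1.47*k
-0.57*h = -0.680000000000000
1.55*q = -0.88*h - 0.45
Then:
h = 1.19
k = -1.57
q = -0.97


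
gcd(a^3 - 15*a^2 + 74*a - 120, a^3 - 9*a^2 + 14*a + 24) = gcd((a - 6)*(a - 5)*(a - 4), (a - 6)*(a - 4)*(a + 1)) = a^2 - 10*a + 24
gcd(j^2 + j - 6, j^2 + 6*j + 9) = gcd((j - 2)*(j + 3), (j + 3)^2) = j + 3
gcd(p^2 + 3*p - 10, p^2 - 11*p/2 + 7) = p - 2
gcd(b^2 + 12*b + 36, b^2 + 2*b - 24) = b + 6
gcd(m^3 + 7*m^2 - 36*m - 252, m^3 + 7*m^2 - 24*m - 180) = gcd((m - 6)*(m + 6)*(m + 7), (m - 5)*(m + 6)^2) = m + 6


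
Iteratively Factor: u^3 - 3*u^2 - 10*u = (u + 2)*(u^2 - 5*u) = u*(u + 2)*(u - 5)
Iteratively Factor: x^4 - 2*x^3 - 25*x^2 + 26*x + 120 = (x - 3)*(x^3 + x^2 - 22*x - 40) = (x - 3)*(x + 2)*(x^2 - x - 20) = (x - 3)*(x + 2)*(x + 4)*(x - 5)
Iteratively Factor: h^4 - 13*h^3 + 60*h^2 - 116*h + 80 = (h - 2)*(h^3 - 11*h^2 + 38*h - 40) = (h - 5)*(h - 2)*(h^2 - 6*h + 8) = (h - 5)*(h - 4)*(h - 2)*(h - 2)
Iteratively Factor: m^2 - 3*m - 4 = (m + 1)*(m - 4)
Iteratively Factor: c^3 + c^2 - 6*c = (c)*(c^2 + c - 6) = c*(c + 3)*(c - 2)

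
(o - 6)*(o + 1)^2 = o^3 - 4*o^2 - 11*o - 6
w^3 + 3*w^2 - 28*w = w*(w - 4)*(w + 7)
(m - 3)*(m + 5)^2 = m^3 + 7*m^2 - 5*m - 75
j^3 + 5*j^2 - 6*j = j*(j - 1)*(j + 6)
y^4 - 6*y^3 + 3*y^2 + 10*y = y*(y - 5)*(y - 2)*(y + 1)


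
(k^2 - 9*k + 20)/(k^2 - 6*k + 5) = (k - 4)/(k - 1)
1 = 1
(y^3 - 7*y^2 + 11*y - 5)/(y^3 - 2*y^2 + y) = (y - 5)/y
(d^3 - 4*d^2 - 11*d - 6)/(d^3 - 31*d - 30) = (d + 1)/(d + 5)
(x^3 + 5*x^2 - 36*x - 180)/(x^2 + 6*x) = x - 1 - 30/x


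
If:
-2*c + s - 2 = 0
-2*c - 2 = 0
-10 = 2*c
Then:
No Solution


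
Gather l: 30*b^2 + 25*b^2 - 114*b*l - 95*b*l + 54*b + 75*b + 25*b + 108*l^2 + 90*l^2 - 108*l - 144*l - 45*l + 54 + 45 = 55*b^2 + 154*b + 198*l^2 + l*(-209*b - 297) + 99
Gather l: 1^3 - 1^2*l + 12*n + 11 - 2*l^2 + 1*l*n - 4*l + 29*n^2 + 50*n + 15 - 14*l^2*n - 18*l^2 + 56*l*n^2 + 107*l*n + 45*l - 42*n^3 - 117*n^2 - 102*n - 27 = l^2*(-14*n - 20) + l*(56*n^2 + 108*n + 40) - 42*n^3 - 88*n^2 - 40*n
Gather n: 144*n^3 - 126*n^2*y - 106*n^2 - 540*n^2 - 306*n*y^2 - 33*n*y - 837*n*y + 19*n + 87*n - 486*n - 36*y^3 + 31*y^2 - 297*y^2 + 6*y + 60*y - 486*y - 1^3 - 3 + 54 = 144*n^3 + n^2*(-126*y - 646) + n*(-306*y^2 - 870*y - 380) - 36*y^3 - 266*y^2 - 420*y + 50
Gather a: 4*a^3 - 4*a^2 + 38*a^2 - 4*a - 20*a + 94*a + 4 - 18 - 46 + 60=4*a^3 + 34*a^2 + 70*a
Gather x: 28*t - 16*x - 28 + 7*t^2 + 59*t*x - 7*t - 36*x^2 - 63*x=7*t^2 + 21*t - 36*x^2 + x*(59*t - 79) - 28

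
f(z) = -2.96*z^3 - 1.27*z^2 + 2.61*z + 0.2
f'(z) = -8.88*z^2 - 2.54*z + 2.61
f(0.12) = 0.49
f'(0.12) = 2.18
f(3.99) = -197.63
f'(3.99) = -148.90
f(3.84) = -176.11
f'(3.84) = -138.08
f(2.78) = -65.95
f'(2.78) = -73.08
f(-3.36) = 89.37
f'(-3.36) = -89.11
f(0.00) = 0.20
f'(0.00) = 2.61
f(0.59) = 0.69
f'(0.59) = -1.98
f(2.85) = -71.20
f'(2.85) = -76.76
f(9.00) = -2237.02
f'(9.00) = -739.53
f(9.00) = -2237.02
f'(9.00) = -739.53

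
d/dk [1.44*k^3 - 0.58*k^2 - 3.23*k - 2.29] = 4.32*k^2 - 1.16*k - 3.23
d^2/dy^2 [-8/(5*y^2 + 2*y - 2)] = 16*(25*y^2 + 10*y - 4*(5*y + 1)^2 - 10)/(5*y^2 + 2*y - 2)^3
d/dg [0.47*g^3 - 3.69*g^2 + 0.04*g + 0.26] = 1.41*g^2 - 7.38*g + 0.04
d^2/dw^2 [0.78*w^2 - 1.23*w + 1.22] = 1.56000000000000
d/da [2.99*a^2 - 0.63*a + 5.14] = 5.98*a - 0.63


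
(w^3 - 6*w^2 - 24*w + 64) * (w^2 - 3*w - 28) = w^5 - 9*w^4 - 34*w^3 + 304*w^2 + 480*w - 1792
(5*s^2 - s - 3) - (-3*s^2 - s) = 8*s^2 - 3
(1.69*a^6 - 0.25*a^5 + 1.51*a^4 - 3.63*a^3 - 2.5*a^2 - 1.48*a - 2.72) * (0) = 0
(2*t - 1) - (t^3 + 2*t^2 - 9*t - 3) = -t^3 - 2*t^2 + 11*t + 2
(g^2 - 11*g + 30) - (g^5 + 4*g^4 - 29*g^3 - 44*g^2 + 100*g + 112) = -g^5 - 4*g^4 + 29*g^3 + 45*g^2 - 111*g - 82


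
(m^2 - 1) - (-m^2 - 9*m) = 2*m^2 + 9*m - 1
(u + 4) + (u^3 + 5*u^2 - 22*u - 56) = u^3 + 5*u^2 - 21*u - 52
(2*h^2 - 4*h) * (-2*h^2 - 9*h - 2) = -4*h^4 - 10*h^3 + 32*h^2 + 8*h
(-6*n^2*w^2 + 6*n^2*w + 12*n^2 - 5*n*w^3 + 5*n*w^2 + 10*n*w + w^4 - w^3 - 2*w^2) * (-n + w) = 6*n^3*w^2 - 6*n^3*w - 12*n^3 - n^2*w^3 + n^2*w^2 + 2*n^2*w - 6*n*w^4 + 6*n*w^3 + 12*n*w^2 + w^5 - w^4 - 2*w^3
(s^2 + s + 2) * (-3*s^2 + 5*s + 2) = -3*s^4 + 2*s^3 + s^2 + 12*s + 4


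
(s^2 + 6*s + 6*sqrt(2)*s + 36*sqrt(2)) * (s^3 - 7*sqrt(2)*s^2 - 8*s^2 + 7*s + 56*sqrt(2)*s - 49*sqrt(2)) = s^5 - 2*s^4 - sqrt(2)*s^4 - 125*s^3 + 2*sqrt(2)*s^3 + 41*sqrt(2)*s^2 + 210*s^2 - 42*sqrt(2)*s + 3444*s - 3528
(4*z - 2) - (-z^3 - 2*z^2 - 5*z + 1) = z^3 + 2*z^2 + 9*z - 3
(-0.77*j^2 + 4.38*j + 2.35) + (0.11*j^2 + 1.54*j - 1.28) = -0.66*j^2 + 5.92*j + 1.07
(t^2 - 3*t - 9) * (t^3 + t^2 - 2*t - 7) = t^5 - 2*t^4 - 14*t^3 - 10*t^2 + 39*t + 63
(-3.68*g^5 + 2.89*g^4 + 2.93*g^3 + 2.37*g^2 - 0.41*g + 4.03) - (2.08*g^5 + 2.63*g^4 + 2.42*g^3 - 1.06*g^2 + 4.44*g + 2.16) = -5.76*g^5 + 0.26*g^4 + 0.51*g^3 + 3.43*g^2 - 4.85*g + 1.87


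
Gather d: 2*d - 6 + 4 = 2*d - 2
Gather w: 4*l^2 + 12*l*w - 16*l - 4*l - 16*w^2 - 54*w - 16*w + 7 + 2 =4*l^2 - 20*l - 16*w^2 + w*(12*l - 70) + 9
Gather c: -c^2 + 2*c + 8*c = -c^2 + 10*c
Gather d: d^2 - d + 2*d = d^2 + d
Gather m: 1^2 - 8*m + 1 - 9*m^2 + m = -9*m^2 - 7*m + 2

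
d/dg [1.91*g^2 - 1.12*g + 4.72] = 3.82*g - 1.12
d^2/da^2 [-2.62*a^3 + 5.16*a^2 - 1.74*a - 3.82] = 10.32 - 15.72*a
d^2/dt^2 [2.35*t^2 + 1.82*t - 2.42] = 4.70000000000000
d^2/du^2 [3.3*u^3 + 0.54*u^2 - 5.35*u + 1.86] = 19.8*u + 1.08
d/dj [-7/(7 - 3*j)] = -21/(3*j - 7)^2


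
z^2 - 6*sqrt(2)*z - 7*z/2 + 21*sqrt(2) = (z - 7/2)*(z - 6*sqrt(2))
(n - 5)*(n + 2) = n^2 - 3*n - 10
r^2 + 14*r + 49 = (r + 7)^2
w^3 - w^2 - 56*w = w*(w - 8)*(w + 7)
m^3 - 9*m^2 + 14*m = m*(m - 7)*(m - 2)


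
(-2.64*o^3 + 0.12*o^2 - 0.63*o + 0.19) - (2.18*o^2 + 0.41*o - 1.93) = -2.64*o^3 - 2.06*o^2 - 1.04*o + 2.12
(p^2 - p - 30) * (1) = p^2 - p - 30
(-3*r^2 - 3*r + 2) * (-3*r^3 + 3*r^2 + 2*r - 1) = 9*r^5 - 21*r^3 + 3*r^2 + 7*r - 2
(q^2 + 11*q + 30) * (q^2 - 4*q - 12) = q^4 + 7*q^3 - 26*q^2 - 252*q - 360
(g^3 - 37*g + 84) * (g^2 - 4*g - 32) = g^5 - 4*g^4 - 69*g^3 + 232*g^2 + 848*g - 2688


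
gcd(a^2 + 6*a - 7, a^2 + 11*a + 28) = a + 7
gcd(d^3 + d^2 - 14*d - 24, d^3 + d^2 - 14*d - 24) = d^3 + d^2 - 14*d - 24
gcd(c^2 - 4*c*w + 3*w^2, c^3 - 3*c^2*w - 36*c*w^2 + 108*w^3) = -c + 3*w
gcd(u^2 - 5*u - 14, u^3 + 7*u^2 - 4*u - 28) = u + 2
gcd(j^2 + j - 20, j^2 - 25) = j + 5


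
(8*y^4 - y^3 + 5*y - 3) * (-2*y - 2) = -16*y^5 - 14*y^4 + 2*y^3 - 10*y^2 - 4*y + 6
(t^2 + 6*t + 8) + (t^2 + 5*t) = 2*t^2 + 11*t + 8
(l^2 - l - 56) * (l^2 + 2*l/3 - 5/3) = l^4 - l^3/3 - 175*l^2/3 - 107*l/3 + 280/3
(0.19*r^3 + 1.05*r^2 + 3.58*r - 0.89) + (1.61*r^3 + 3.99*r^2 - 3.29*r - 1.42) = 1.8*r^3 + 5.04*r^2 + 0.29*r - 2.31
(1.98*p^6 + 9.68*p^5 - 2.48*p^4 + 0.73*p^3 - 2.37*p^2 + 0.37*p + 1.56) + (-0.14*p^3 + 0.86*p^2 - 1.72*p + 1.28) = 1.98*p^6 + 9.68*p^5 - 2.48*p^4 + 0.59*p^3 - 1.51*p^2 - 1.35*p + 2.84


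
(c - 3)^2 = c^2 - 6*c + 9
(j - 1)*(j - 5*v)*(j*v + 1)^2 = j^4*v^2 - 5*j^3*v^3 - j^3*v^2 + 2*j^3*v + 5*j^2*v^3 - 10*j^2*v^2 - 2*j^2*v + j^2 + 10*j*v^2 - 5*j*v - j + 5*v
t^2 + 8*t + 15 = (t + 3)*(t + 5)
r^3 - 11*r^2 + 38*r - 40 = (r - 5)*(r - 4)*(r - 2)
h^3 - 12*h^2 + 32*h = h*(h - 8)*(h - 4)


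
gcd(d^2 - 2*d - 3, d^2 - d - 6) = d - 3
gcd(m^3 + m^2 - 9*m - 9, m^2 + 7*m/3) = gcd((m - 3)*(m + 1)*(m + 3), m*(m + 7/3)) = 1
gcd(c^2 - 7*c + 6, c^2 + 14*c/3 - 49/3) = 1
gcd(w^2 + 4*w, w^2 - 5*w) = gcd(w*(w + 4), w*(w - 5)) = w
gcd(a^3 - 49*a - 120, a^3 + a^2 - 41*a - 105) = a^2 + 8*a + 15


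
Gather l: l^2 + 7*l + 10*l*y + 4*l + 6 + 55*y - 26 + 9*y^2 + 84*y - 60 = l^2 + l*(10*y + 11) + 9*y^2 + 139*y - 80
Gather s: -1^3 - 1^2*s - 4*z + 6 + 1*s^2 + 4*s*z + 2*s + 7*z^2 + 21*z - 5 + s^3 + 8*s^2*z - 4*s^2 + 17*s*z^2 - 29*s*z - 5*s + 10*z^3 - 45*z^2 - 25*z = s^3 + s^2*(8*z - 3) + s*(17*z^2 - 25*z - 4) + 10*z^3 - 38*z^2 - 8*z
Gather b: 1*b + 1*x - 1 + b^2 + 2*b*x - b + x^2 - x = b^2 + 2*b*x + x^2 - 1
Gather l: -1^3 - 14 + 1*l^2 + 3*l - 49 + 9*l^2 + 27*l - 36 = 10*l^2 + 30*l - 100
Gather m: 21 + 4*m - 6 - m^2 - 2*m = -m^2 + 2*m + 15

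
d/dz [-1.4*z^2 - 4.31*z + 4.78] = -2.8*z - 4.31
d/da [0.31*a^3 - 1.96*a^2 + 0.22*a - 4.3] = 0.93*a^2 - 3.92*a + 0.22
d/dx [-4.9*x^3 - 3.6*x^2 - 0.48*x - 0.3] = -14.7*x^2 - 7.2*x - 0.48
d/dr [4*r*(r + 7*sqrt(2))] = 8*r + 28*sqrt(2)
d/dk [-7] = 0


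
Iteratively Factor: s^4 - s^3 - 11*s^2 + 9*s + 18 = (s - 3)*(s^3 + 2*s^2 - 5*s - 6) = (s - 3)*(s - 2)*(s^2 + 4*s + 3) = (s - 3)*(s - 2)*(s + 1)*(s + 3)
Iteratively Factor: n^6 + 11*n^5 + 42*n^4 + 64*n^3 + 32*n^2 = (n + 1)*(n^5 + 10*n^4 + 32*n^3 + 32*n^2) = n*(n + 1)*(n^4 + 10*n^3 + 32*n^2 + 32*n) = n*(n + 1)*(n + 4)*(n^3 + 6*n^2 + 8*n) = n*(n + 1)*(n + 4)^2*(n^2 + 2*n) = n*(n + 1)*(n + 2)*(n + 4)^2*(n)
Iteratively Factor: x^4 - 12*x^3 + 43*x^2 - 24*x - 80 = (x - 4)*(x^3 - 8*x^2 + 11*x + 20) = (x - 4)*(x + 1)*(x^2 - 9*x + 20) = (x - 4)^2*(x + 1)*(x - 5)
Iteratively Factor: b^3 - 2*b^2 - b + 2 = (b + 1)*(b^2 - 3*b + 2) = (b - 1)*(b + 1)*(b - 2)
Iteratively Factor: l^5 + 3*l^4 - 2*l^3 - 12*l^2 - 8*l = (l + 2)*(l^4 + l^3 - 4*l^2 - 4*l) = (l + 1)*(l + 2)*(l^3 - 4*l) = (l + 1)*(l + 2)^2*(l^2 - 2*l) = (l - 2)*(l + 1)*(l + 2)^2*(l)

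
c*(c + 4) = c^2 + 4*c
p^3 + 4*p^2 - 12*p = p*(p - 2)*(p + 6)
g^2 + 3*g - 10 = (g - 2)*(g + 5)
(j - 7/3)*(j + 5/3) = j^2 - 2*j/3 - 35/9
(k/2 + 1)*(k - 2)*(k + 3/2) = k^3/2 + 3*k^2/4 - 2*k - 3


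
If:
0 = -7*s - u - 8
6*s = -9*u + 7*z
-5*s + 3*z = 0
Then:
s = -108/103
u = -68/103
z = -180/103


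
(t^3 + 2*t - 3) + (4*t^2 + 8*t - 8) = t^3 + 4*t^2 + 10*t - 11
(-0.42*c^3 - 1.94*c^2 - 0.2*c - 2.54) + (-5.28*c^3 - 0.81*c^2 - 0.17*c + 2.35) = -5.7*c^3 - 2.75*c^2 - 0.37*c - 0.19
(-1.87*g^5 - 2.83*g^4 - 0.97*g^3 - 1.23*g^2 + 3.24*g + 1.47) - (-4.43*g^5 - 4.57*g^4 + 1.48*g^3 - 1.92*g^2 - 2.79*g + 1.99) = 2.56*g^5 + 1.74*g^4 - 2.45*g^3 + 0.69*g^2 + 6.03*g - 0.52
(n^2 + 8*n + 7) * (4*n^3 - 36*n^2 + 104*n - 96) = 4*n^5 - 4*n^4 - 156*n^3 + 484*n^2 - 40*n - 672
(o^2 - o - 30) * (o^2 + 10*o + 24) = o^4 + 9*o^3 - 16*o^2 - 324*o - 720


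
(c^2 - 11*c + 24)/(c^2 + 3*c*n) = (c^2 - 11*c + 24)/(c*(c + 3*n))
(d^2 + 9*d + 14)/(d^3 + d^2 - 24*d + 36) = (d^2 + 9*d + 14)/(d^3 + d^2 - 24*d + 36)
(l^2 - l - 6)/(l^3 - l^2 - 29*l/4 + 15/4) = 4*(l + 2)/(4*l^2 + 8*l - 5)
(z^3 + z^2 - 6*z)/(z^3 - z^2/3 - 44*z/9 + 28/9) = 9*z*(z + 3)/(9*z^2 + 15*z - 14)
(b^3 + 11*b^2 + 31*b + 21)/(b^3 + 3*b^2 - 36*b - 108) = (b^2 + 8*b + 7)/(b^2 - 36)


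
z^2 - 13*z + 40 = (z - 8)*(z - 5)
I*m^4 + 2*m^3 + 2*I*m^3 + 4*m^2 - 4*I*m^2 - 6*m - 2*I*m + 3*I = (m + 3)*(m - I)^2*(I*m - I)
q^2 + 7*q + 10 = (q + 2)*(q + 5)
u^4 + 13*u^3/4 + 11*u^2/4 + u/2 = u*(u + 1/4)*(u + 1)*(u + 2)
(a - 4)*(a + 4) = a^2 - 16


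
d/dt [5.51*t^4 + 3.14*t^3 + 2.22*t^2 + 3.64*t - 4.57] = 22.04*t^3 + 9.42*t^2 + 4.44*t + 3.64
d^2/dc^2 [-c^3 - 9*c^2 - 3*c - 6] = -6*c - 18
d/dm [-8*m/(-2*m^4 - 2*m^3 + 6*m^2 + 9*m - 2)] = 16*(-3*m^4 - 2*m^3 + 3*m^2 + 1)/(4*m^8 + 8*m^7 - 20*m^6 - 60*m^5 + 8*m^4 + 116*m^3 + 57*m^2 - 36*m + 4)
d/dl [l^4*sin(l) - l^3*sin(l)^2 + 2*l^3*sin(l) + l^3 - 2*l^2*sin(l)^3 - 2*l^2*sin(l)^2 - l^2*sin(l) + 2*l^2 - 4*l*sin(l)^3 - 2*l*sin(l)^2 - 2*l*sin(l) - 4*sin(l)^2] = l^4*cos(l) + 4*l^3*sin(l) - l^3*sin(2*l) + 2*l^3*cos(l) + 6*l^2*sin(l) - 2*l^2*sin(2*l) - 5*l^2*cos(l)/2 + 3*l^2*cos(2*l)/2 + 3*l^2*cos(3*l)/2 + 3*l^2/2 - 3*l*sin(l) + l*sin(3*l) - 2*sqrt(2)*l*sin(l + pi/4) - 3*l*cos(l) + 3*l*cos(3*l) + 2*sqrt(2)*l*cos(2*l + pi/4) + 2*l - 5*sin(l) - 4*sin(2*l) + sin(3*l) + cos(2*l) - 1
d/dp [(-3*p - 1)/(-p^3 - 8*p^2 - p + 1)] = (3*p^3 + 24*p^2 + 3*p - (3*p + 1)*(3*p^2 + 16*p + 1) - 3)/(p^3 + 8*p^2 + p - 1)^2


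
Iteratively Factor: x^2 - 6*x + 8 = (x - 2)*(x - 4)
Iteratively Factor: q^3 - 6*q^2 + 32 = (q - 4)*(q^2 - 2*q - 8) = (q - 4)*(q + 2)*(q - 4)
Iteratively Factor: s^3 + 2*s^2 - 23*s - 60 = (s + 3)*(s^2 - s - 20) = (s - 5)*(s + 3)*(s + 4)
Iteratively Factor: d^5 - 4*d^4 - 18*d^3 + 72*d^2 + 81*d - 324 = (d - 3)*(d^4 - d^3 - 21*d^2 + 9*d + 108) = (d - 3)*(d + 3)*(d^3 - 4*d^2 - 9*d + 36) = (d - 3)^2*(d + 3)*(d^2 - d - 12) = (d - 4)*(d - 3)^2*(d + 3)*(d + 3)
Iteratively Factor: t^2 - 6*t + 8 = (t - 4)*(t - 2)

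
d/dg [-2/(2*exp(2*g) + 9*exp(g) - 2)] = (8*exp(g) + 18)*exp(g)/(2*exp(2*g) + 9*exp(g) - 2)^2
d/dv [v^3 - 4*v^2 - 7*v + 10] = 3*v^2 - 8*v - 7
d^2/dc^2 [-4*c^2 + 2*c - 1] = -8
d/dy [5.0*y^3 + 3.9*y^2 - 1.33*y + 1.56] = 15.0*y^2 + 7.8*y - 1.33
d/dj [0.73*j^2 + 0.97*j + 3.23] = 1.46*j + 0.97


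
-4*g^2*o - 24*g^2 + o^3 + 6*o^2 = (-2*g + o)*(2*g + o)*(o + 6)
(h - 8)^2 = h^2 - 16*h + 64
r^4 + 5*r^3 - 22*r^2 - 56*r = r*(r - 4)*(r + 2)*(r + 7)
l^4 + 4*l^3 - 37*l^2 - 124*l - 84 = (l - 6)*(l + 1)*(l + 2)*(l + 7)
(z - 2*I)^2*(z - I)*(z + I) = z^4 - 4*I*z^3 - 3*z^2 - 4*I*z - 4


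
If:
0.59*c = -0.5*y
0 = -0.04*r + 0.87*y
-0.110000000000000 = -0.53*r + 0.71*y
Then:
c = -0.01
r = 0.22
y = 0.01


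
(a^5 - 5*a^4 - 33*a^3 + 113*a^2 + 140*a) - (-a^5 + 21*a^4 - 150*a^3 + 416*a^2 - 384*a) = 2*a^5 - 26*a^4 + 117*a^3 - 303*a^2 + 524*a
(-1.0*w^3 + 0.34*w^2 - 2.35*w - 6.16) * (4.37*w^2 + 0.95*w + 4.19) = -4.37*w^5 + 0.5358*w^4 - 14.1365*w^3 - 27.7271*w^2 - 15.6985*w - 25.8104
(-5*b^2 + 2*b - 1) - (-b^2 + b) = -4*b^2 + b - 1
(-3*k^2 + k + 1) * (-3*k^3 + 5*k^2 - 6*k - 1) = 9*k^5 - 18*k^4 + 20*k^3 + 2*k^2 - 7*k - 1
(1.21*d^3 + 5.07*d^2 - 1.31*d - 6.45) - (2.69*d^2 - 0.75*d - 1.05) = 1.21*d^3 + 2.38*d^2 - 0.56*d - 5.4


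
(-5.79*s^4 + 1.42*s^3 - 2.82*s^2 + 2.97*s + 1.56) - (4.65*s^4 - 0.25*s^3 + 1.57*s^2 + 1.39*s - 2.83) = -10.44*s^4 + 1.67*s^3 - 4.39*s^2 + 1.58*s + 4.39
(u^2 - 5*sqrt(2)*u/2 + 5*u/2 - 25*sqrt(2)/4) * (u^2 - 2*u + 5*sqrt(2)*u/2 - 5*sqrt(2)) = u^4 + u^3/2 - 35*u^2/2 - 25*u/4 + 125/2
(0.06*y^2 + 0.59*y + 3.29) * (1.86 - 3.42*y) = -0.2052*y^3 - 1.9062*y^2 - 10.1544*y + 6.1194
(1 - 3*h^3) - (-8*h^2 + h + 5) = -3*h^3 + 8*h^2 - h - 4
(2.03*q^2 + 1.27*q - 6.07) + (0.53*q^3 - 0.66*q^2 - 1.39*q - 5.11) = 0.53*q^3 + 1.37*q^2 - 0.12*q - 11.18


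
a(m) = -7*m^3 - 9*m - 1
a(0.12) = -2.09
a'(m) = -21*m^2 - 9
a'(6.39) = -866.47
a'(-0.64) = -17.60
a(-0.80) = 9.78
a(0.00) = -1.00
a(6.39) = -1884.93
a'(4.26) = -390.10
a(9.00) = -5185.00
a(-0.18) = 0.66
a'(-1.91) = -85.61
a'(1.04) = -31.71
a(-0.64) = 6.60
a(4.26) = -580.50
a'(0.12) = -9.30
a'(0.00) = -9.00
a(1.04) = -18.23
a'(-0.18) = -9.68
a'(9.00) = -1710.00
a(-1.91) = 64.97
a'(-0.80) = -22.44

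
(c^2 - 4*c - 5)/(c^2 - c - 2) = (c - 5)/(c - 2)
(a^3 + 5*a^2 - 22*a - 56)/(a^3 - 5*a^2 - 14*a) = (a^2 + 3*a - 28)/(a*(a - 7))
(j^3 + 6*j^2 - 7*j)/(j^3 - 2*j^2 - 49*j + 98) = j*(j - 1)/(j^2 - 9*j + 14)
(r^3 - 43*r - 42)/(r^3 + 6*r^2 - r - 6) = (r - 7)/(r - 1)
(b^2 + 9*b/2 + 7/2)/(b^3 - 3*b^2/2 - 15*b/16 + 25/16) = 8*(2*b + 7)/(16*b^2 - 40*b + 25)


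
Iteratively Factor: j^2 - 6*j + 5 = (j - 1)*(j - 5)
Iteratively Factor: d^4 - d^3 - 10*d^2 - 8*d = (d)*(d^3 - d^2 - 10*d - 8) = d*(d + 1)*(d^2 - 2*d - 8) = d*(d - 4)*(d + 1)*(d + 2)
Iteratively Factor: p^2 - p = (p)*(p - 1)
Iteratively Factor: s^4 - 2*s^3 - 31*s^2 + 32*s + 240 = (s + 4)*(s^3 - 6*s^2 - 7*s + 60) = (s - 5)*(s + 4)*(s^2 - s - 12) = (s - 5)*(s - 4)*(s + 4)*(s + 3)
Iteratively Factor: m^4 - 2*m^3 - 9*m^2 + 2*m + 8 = (m + 2)*(m^3 - 4*m^2 - m + 4) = (m + 1)*(m + 2)*(m^2 - 5*m + 4) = (m - 4)*(m + 1)*(m + 2)*(m - 1)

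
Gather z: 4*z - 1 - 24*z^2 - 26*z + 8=-24*z^2 - 22*z + 7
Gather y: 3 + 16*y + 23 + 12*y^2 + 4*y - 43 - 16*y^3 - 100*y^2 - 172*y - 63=-16*y^3 - 88*y^2 - 152*y - 80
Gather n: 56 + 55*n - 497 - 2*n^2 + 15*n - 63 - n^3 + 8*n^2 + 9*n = -n^3 + 6*n^2 + 79*n - 504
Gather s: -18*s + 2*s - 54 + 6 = -16*s - 48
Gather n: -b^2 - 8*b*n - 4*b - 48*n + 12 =-b^2 - 4*b + n*(-8*b - 48) + 12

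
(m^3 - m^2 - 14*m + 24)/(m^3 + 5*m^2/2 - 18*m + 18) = 2*(m^2 + m - 12)/(2*m^2 + 9*m - 18)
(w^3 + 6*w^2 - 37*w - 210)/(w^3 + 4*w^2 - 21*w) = (w^2 - w - 30)/(w*(w - 3))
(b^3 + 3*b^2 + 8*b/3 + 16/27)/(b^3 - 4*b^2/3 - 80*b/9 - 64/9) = (b + 1/3)/(b - 4)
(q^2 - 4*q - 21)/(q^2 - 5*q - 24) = (q - 7)/(q - 8)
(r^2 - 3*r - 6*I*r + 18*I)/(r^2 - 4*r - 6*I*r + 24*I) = (r - 3)/(r - 4)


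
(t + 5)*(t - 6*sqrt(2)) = t^2 - 6*sqrt(2)*t + 5*t - 30*sqrt(2)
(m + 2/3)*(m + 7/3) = m^2 + 3*m + 14/9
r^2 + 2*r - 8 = (r - 2)*(r + 4)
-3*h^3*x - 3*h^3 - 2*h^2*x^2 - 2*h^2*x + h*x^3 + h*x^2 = (-3*h + x)*(h + x)*(h*x + h)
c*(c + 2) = c^2 + 2*c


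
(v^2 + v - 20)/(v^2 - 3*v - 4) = (v + 5)/(v + 1)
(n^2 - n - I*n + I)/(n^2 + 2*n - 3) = (n - I)/(n + 3)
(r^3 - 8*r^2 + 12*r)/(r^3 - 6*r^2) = (r - 2)/r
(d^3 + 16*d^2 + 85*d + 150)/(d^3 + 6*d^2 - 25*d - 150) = (d + 5)/(d - 5)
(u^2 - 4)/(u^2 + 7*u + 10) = (u - 2)/(u + 5)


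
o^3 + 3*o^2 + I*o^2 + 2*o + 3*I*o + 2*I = (o + 1)*(o + 2)*(o + I)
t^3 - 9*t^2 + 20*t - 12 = (t - 6)*(t - 2)*(t - 1)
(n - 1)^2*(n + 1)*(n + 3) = n^4 + 2*n^3 - 4*n^2 - 2*n + 3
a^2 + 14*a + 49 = (a + 7)^2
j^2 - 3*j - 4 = (j - 4)*(j + 1)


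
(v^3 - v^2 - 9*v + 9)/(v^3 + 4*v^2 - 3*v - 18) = (v^2 - 4*v + 3)/(v^2 + v - 6)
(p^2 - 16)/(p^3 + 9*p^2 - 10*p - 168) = (p + 4)/(p^2 + 13*p + 42)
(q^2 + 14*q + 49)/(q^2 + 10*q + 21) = (q + 7)/(q + 3)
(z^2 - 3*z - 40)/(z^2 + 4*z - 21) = (z^2 - 3*z - 40)/(z^2 + 4*z - 21)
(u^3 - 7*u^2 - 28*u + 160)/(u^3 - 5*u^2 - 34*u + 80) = (u - 4)/(u - 2)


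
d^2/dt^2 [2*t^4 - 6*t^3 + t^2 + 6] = 24*t^2 - 36*t + 2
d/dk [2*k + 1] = 2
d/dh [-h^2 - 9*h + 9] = -2*h - 9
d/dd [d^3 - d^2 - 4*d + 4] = 3*d^2 - 2*d - 4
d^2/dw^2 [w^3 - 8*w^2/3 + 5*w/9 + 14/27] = 6*w - 16/3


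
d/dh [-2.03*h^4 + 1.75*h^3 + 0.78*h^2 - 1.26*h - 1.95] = -8.12*h^3 + 5.25*h^2 + 1.56*h - 1.26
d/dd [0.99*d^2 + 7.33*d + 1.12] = 1.98*d + 7.33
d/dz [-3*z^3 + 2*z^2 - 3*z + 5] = -9*z^2 + 4*z - 3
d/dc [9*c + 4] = 9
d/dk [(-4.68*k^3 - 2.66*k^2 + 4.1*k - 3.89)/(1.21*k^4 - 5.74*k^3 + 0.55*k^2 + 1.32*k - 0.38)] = (5.6628*k^6 + 6.4372*k^5 - 32.7254*k^4 + 53.5404*k^3 - 67.4168*k^2 + 6.3006*k + 3.5768)/(1.4641*k^8 - 13.8908*k^7 + 34.2786*k^6 - 3.1196*k^5 - 15.7707*k^4 + 5.8144*k^3 + 1.3244*k^2 - 1.0032*k + 0.1444)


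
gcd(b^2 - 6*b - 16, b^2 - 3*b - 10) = b + 2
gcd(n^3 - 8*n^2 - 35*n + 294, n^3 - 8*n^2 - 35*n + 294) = n^3 - 8*n^2 - 35*n + 294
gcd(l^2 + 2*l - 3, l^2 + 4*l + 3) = l + 3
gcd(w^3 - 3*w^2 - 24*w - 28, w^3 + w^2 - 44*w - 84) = w^2 - 5*w - 14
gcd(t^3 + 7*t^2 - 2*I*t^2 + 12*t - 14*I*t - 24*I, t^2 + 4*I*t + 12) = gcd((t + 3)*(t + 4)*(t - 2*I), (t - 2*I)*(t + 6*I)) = t - 2*I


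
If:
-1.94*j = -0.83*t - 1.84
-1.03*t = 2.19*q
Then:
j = 0.427835051546392*t + 0.948453608247423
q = -0.470319634703196*t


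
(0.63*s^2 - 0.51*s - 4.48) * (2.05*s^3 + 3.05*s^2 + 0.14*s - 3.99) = 1.2915*s^5 + 0.876*s^4 - 10.6513*s^3 - 16.2491*s^2 + 1.4077*s + 17.8752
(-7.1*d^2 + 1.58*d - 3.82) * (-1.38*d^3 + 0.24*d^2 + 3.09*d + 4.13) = 9.798*d^5 - 3.8844*d^4 - 16.2882*d^3 - 25.3576*d^2 - 5.2784*d - 15.7766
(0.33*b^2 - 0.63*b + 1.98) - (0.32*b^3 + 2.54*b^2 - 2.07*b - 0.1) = -0.32*b^3 - 2.21*b^2 + 1.44*b + 2.08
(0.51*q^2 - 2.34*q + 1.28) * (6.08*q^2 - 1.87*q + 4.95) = 3.1008*q^4 - 15.1809*q^3 + 14.6827*q^2 - 13.9766*q + 6.336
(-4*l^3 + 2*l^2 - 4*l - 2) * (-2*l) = 8*l^4 - 4*l^3 + 8*l^2 + 4*l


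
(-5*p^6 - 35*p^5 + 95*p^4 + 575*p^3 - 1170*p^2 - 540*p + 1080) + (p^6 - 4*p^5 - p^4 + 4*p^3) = -4*p^6 - 39*p^5 + 94*p^4 + 579*p^3 - 1170*p^2 - 540*p + 1080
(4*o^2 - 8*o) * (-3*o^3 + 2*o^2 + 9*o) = -12*o^5 + 32*o^4 + 20*o^3 - 72*o^2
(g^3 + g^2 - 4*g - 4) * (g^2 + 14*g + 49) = g^5 + 15*g^4 + 59*g^3 - 11*g^2 - 252*g - 196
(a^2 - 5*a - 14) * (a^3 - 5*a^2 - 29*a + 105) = a^5 - 10*a^4 - 18*a^3 + 320*a^2 - 119*a - 1470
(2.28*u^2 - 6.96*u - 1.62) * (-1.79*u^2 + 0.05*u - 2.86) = -4.0812*u^4 + 12.5724*u^3 - 3.969*u^2 + 19.8246*u + 4.6332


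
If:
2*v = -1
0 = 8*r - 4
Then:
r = 1/2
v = -1/2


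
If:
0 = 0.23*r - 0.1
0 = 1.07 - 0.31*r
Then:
No Solution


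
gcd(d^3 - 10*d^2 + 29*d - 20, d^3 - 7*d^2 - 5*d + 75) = d - 5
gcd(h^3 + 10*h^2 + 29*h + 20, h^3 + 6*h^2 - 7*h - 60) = h^2 + 9*h + 20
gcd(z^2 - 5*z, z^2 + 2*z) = z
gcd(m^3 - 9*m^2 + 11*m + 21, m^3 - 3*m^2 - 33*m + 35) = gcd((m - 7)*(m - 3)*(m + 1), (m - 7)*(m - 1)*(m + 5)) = m - 7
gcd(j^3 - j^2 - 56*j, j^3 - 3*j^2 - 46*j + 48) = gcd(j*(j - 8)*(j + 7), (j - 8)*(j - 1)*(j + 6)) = j - 8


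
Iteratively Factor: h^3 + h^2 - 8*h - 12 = (h - 3)*(h^2 + 4*h + 4) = (h - 3)*(h + 2)*(h + 2)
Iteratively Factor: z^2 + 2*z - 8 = (z - 2)*(z + 4)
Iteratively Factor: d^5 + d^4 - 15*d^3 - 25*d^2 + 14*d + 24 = (d - 1)*(d^4 + 2*d^3 - 13*d^2 - 38*d - 24) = (d - 1)*(d + 3)*(d^3 - d^2 - 10*d - 8) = (d - 1)*(d + 2)*(d + 3)*(d^2 - 3*d - 4) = (d - 4)*(d - 1)*(d + 2)*(d + 3)*(d + 1)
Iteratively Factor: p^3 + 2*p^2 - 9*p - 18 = (p - 3)*(p^2 + 5*p + 6) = (p - 3)*(p + 2)*(p + 3)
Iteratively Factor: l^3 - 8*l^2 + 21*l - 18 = (l - 2)*(l^2 - 6*l + 9) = (l - 3)*(l - 2)*(l - 3)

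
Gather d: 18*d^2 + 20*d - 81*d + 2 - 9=18*d^2 - 61*d - 7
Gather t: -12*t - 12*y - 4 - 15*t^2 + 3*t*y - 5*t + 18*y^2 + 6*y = -15*t^2 + t*(3*y - 17) + 18*y^2 - 6*y - 4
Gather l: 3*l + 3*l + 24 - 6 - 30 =6*l - 12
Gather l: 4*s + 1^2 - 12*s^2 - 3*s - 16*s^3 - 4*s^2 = -16*s^3 - 16*s^2 + s + 1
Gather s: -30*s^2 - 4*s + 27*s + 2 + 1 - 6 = -30*s^2 + 23*s - 3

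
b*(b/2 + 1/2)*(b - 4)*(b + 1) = b^4/2 - b^3 - 7*b^2/2 - 2*b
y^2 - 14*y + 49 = (y - 7)^2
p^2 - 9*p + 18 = (p - 6)*(p - 3)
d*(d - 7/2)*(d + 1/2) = d^3 - 3*d^2 - 7*d/4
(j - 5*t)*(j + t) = j^2 - 4*j*t - 5*t^2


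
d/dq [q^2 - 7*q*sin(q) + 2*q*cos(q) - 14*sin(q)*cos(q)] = -2*q*sin(q) - 7*q*cos(q) + 2*q - 7*sin(q) + 2*cos(q) - 14*cos(2*q)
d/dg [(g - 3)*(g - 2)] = 2*g - 5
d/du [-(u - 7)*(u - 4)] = 11 - 2*u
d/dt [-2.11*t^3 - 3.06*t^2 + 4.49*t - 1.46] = -6.33*t^2 - 6.12*t + 4.49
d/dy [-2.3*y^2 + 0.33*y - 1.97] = 0.33 - 4.6*y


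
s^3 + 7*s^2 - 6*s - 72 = (s - 3)*(s + 4)*(s + 6)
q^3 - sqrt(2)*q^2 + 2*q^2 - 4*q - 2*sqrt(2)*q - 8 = (q + 2)*(q - 2*sqrt(2))*(q + sqrt(2))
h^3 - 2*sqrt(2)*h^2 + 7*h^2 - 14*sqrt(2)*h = h*(h + 7)*(h - 2*sqrt(2))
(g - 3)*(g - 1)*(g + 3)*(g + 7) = g^4 + 6*g^3 - 16*g^2 - 54*g + 63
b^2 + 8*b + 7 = (b + 1)*(b + 7)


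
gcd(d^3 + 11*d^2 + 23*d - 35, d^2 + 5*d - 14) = d + 7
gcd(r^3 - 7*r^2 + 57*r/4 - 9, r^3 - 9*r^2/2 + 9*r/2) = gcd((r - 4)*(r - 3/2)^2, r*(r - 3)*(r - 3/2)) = r - 3/2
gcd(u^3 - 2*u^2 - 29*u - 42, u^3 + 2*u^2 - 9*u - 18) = u^2 + 5*u + 6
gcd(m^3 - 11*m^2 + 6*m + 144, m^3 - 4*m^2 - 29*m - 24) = m^2 - 5*m - 24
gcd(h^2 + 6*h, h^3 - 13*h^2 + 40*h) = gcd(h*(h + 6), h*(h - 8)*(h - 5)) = h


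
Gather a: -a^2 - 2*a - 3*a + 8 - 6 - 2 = -a^2 - 5*a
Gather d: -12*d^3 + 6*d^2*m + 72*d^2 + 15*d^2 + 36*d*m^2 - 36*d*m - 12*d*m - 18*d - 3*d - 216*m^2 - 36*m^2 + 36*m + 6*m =-12*d^3 + d^2*(6*m + 87) + d*(36*m^2 - 48*m - 21) - 252*m^2 + 42*m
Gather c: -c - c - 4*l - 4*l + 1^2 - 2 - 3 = -2*c - 8*l - 4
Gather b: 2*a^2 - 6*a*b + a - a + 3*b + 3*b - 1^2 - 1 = 2*a^2 + b*(6 - 6*a) - 2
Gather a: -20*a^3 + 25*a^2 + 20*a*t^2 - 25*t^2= -20*a^3 + 25*a^2 + 20*a*t^2 - 25*t^2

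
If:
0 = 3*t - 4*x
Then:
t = 4*x/3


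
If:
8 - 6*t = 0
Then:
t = 4/3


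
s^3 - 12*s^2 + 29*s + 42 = (s - 7)*(s - 6)*(s + 1)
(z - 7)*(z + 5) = z^2 - 2*z - 35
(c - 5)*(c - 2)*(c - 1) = c^3 - 8*c^2 + 17*c - 10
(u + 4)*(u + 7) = u^2 + 11*u + 28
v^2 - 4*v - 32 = (v - 8)*(v + 4)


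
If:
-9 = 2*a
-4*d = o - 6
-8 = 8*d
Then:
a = -9/2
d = -1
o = 10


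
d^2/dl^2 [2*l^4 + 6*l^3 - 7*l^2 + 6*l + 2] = 24*l^2 + 36*l - 14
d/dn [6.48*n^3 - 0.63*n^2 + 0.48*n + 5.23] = 19.44*n^2 - 1.26*n + 0.48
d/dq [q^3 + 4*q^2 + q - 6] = 3*q^2 + 8*q + 1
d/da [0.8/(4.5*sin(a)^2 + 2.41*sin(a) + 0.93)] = -(7.2*sin(a) + 1.928)*cos(a)/(4.5*sin(a)^2 + 2.41*sin(a) + 0.93)^2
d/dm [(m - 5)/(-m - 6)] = -11/(m + 6)^2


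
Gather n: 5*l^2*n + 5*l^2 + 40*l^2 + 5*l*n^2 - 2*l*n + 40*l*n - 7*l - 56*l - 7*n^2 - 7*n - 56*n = 45*l^2 - 63*l + n^2*(5*l - 7) + n*(5*l^2 + 38*l - 63)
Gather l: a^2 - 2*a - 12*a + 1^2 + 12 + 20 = a^2 - 14*a + 33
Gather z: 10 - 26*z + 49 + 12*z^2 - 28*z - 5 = 12*z^2 - 54*z + 54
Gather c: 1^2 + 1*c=c + 1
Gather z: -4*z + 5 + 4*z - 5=0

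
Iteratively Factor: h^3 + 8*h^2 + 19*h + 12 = (h + 4)*(h^2 + 4*h + 3) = (h + 3)*(h + 4)*(h + 1)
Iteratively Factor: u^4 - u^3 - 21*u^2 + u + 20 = (u + 4)*(u^3 - 5*u^2 - u + 5) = (u - 1)*(u + 4)*(u^2 - 4*u - 5) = (u - 1)*(u + 1)*(u + 4)*(u - 5)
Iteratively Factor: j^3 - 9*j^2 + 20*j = (j - 5)*(j^2 - 4*j) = (j - 5)*(j - 4)*(j)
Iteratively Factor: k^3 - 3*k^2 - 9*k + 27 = (k - 3)*(k^2 - 9) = (k - 3)*(k + 3)*(k - 3)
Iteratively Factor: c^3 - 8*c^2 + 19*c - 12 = (c - 4)*(c^2 - 4*c + 3) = (c - 4)*(c - 3)*(c - 1)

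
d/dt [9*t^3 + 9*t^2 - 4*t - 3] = 27*t^2 + 18*t - 4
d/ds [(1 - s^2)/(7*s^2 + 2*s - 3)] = 2*(-s^2 - 4*s - 1)/(49*s^4 + 28*s^3 - 38*s^2 - 12*s + 9)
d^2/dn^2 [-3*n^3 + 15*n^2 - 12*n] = 30 - 18*n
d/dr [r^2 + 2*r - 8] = 2*r + 2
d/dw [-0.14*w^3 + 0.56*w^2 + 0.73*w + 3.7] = -0.42*w^2 + 1.12*w + 0.73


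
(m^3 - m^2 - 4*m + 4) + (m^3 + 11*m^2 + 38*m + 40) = 2*m^3 + 10*m^2 + 34*m + 44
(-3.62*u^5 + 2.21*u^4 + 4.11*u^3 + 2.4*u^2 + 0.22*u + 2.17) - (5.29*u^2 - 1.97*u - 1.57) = -3.62*u^5 + 2.21*u^4 + 4.11*u^3 - 2.89*u^2 + 2.19*u + 3.74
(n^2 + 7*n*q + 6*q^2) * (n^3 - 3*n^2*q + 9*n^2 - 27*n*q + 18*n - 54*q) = n^5 + 4*n^4*q + 9*n^4 - 15*n^3*q^2 + 36*n^3*q + 18*n^3 - 18*n^2*q^3 - 135*n^2*q^2 + 72*n^2*q - 162*n*q^3 - 270*n*q^2 - 324*q^3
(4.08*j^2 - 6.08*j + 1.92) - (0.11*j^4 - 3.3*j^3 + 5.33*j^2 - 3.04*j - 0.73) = -0.11*j^4 + 3.3*j^3 - 1.25*j^2 - 3.04*j + 2.65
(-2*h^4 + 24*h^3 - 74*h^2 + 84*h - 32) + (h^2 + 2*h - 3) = -2*h^4 + 24*h^3 - 73*h^2 + 86*h - 35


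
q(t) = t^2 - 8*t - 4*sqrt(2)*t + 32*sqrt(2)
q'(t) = 2*t - 8 - 4*sqrt(2)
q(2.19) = 20.14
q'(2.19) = -9.28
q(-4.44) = 125.60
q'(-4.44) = -22.54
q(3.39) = 10.45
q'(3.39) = -6.88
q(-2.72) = 89.80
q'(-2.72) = -19.10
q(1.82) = 23.71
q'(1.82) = -10.02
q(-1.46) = 67.33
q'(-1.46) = -16.58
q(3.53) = 9.51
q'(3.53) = -6.60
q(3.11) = 12.45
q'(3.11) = -7.44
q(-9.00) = 249.17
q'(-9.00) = -31.66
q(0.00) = 45.25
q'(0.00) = -13.66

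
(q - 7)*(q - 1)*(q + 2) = q^3 - 6*q^2 - 9*q + 14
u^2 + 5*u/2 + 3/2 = (u + 1)*(u + 3/2)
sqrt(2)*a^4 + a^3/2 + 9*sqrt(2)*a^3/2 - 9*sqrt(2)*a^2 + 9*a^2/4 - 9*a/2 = a*(a - 3/2)*(a + 6)*(sqrt(2)*a + 1/2)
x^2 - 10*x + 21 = (x - 7)*(x - 3)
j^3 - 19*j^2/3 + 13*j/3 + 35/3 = (j - 5)*(j - 7/3)*(j + 1)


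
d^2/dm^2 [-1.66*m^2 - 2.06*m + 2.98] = -3.32000000000000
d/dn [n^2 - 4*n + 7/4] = 2*n - 4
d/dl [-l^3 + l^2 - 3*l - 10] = -3*l^2 + 2*l - 3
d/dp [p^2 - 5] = 2*p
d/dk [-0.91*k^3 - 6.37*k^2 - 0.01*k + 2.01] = -2.73*k^2 - 12.74*k - 0.01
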